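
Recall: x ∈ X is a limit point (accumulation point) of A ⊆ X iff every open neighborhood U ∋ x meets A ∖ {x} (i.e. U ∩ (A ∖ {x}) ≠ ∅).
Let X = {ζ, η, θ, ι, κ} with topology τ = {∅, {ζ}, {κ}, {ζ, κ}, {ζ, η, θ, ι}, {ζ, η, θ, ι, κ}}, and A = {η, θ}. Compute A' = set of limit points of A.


A' = {η, θ, ι}

For each x ∈ X, list the open sets U ∈ τ with x ∈ U, then check whether U ∩ (A ∖ {x}) ≠ ∅ for every such U.
  x = ζ: open {ζ} ∋ x has {ζ} ∩ (A ∖ {ζ}) = ∅, so x is NOT a limit point.
  x = η: opens ∋ x are {ζ, η, θ, ι}, {ζ, η, θ, ι, κ}; each meets A ∖ {η}, so x IS a limit point.
  x = θ: opens ∋ x are {ζ, η, θ, ι}, {ζ, η, θ, ι, κ}; each meets A ∖ {θ}, so x IS a limit point.
  x = ι: opens ∋ x are {ζ, η, θ, ι}, {ζ, η, θ, ι, κ}; each meets A ∖ {ι}, so x IS a limit point.
  x = κ: open {κ} ∋ x has {κ} ∩ (A ∖ {κ}) = ∅, so x is NOT a limit point.
Collecting: A' = {η, θ, ι}.


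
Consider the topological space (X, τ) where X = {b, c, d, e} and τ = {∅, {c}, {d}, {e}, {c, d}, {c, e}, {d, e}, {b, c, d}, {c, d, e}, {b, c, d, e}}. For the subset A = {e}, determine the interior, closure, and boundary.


int(A) = {e}, cl(A) = {e}, ∂A = ∅.

Closed sets in (X, τ) are complements of opens:
  closed(X, τ) = {∅, {b}, {e}, {b, c}, {b, d}, {b, e}, {b, c, d}, {b, c, e}, {b, d, e}, {b, c, d, e}}.
int(A) = ⋃ {U ∈ τ : U ⊆ A}. Opens contained in A: ∅, {e}.
Taking the union of these: int(A) = {e}.
cl(A) = ⋂ {C closed : A ⊆ C}. Closed sets containing A: {e}, {b, e}, {b, c, e}, {b, d, e}, {b, c, d, e}.
Intersecting these: cl(A) = {e}.
∂A = cl(A) ∖ int(A) = {e} ∖ {e} = ∅.


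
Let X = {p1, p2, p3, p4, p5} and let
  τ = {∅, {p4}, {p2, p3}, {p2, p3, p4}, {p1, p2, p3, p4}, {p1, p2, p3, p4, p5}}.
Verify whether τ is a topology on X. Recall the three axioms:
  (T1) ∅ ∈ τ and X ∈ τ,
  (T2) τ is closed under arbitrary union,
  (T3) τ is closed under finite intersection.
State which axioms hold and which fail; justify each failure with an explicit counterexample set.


τ IS a topology on X.

Axiom (T1): ∅ ∈ τ? Yes; X ∈ τ? Yes.
Axiom (T2/T3): check pairwise unions and intersections of members of τ.
All pairwise intersections and unions checked — each lies in τ. Therefore τ satisfies (T1), (T2), (T3): it IS a topology on X.


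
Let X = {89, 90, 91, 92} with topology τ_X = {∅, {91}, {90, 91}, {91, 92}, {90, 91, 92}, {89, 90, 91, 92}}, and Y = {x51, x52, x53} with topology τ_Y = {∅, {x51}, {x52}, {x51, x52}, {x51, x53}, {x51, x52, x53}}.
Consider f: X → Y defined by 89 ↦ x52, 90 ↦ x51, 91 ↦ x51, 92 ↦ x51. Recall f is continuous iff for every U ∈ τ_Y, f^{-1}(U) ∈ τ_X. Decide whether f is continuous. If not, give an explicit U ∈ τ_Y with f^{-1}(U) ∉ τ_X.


f is NOT continuous.

Compute f^{-1}(U) for each U ∈ τ_Y:
  U = ∅: f^{-1}(U) = ∅ ∈ τ_X ✓.
  U = {x51}: f^{-1}(U) = {90, 91, 92} ∈ τ_X ✓.
  U = {x52}: f^{-1}(U) = {89} ∉ τ_X ✗.
  U = {x51, x52}: f^{-1}(U) = {89, 90, 91, 92} ∈ τ_X ✓.
  U = {x51, x53}: f^{-1}(U) = {90, 91, 92} ∈ τ_X ✓.
  U = {x51, x52, x53}: f^{-1}(U) = {89, 90, 91, 92} ∈ τ_X ✓.
Found U = {x52} with f^{-1}(U) = {89} not in τ_X. Therefore f is NOT continuous.


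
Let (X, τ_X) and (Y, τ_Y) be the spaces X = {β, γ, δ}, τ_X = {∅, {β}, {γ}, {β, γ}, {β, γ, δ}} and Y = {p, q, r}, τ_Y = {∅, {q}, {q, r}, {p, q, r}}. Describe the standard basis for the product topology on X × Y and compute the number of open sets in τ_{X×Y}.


Basis B = {∅ × ∅, {β} × {q}, {γ} × {q}, {β} × {q, r}, {β, γ} × {q}, {γ} × {q, r}, {β} × {p, q, r}, {β, γ, δ} × {q}, {γ} × {p, q, r}, {β, γ} × {q, r}, {β, γ} × {p, q, r}, {β, γ, δ} × {q, r}, {β, γ, δ} × {p, q, r}}; |τ_{X×Y}| = 30.

Enumerate products U × V with U ∈ τ_X, V ∈ τ_Y (deduplicated):
  ∅ × ∅ = {} (∅)
  {β} × {q} = {(β,q)}
  {γ} × {q} = {(γ,q)}
  {β} × {q, r} = {(β,q), (β,r)}
  {β, γ} × {q} = {(β,q), (γ,q)}
  {γ} × {q, r} = {(γ,q), (γ,r)}
  {β} × {p, q, r} = {(β,p), (β,q), (β,r)}
  {β, γ, δ} × {q} = {(β,q), (γ,q), (δ,q)}
  {γ} × {p, q, r} = {(γ,p), (γ,q), (γ,r)}
  {β, γ} × {q, r} = {(β,q), (β,r), (γ,q), (γ,r)}
  {β, γ} × {p, q, r} = {(β,p), (β,q), (β,r), (γ,p), (γ,q), (γ,r)}
  {β, γ, δ} × {q, r} = {(β,q), (β,r), (γ,q), (γ,r), (δ,q), (δ,r)}
  {β, γ, δ} × {p, q, r} = {(β,p), (β,q), (β,r), (γ,p), (γ,q), (γ,r), (δ,p), (δ,q), (δ,r)}
These 13 distinct sets form the basis B.
Close under arbitrary unions to get τ_{X×Y}; counting gives |τ_{X×Y}| = 30.


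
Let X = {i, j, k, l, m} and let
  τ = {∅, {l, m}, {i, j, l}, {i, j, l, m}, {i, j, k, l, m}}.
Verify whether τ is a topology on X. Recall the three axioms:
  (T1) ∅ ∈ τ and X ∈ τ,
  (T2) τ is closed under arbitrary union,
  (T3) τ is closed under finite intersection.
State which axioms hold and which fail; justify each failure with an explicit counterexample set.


τ is NOT a topology on X.

Axiom (T1): ∅ ∈ τ? Yes; X ∈ τ? Yes.
Axiom (T2/T3): check pairwise unions and intersections of members of τ.
Counterexample for (T3): {l, m} ∩ {i, j, l} = {l} ∉ τ. Therefore τ is NOT a topology.


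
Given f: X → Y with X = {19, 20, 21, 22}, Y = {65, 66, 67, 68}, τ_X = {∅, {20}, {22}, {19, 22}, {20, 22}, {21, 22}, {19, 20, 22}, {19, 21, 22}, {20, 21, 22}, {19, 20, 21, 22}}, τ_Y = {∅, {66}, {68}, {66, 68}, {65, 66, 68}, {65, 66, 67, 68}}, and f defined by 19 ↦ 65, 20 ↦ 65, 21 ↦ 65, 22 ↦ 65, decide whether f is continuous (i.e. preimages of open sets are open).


f IS continuous.

Compute f^{-1}(U) for each U ∈ τ_Y:
  U = ∅: f^{-1}(U) = ∅ ∈ τ_X ✓.
  U = {66}: f^{-1}(U) = ∅ ∈ τ_X ✓.
  U = {68}: f^{-1}(U) = ∅ ∈ τ_X ✓.
  U = {66, 68}: f^{-1}(U) = ∅ ∈ τ_X ✓.
  U = {65, 66, 68}: f^{-1}(U) = {19, 20, 21, 22} ∈ τ_X ✓.
  U = {65, 66, 67, 68}: f^{-1}(U) = {19, 20, 21, 22} ∈ τ_X ✓.
Every preimage lies in τ_X, so f IS continuous.


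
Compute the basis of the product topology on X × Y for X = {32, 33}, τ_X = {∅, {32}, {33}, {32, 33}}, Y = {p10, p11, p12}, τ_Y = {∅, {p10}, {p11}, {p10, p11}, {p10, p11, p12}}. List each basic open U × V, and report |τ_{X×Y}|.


Basis B = {∅ × ∅, {32} × {p10}, {32} × {p11}, {33} × {p10}, {33} × {p11}, {32} × {p10, p11}, {32, 33} × {p10}, {32, 33} × {p11}, {33} × {p10, p11}, {32} × {p10, p11, p12}, {33} × {p10, p11, p12}, {32, 33} × {p10, p11}, {32, 33} × {p10, p11, p12}}; |τ_{X×Y}| = 25.

Enumerate products U × V with U ∈ τ_X, V ∈ τ_Y (deduplicated):
  ∅ × ∅ = {} (∅)
  {32} × {p10} = {(32,p10)}
  {32} × {p11} = {(32,p11)}
  {33} × {p10} = {(33,p10)}
  {33} × {p11} = {(33,p11)}
  {32} × {p10, p11} = {(32,p10), (32,p11)}
  {32, 33} × {p10} = {(32,p10), (33,p10)}
  {32, 33} × {p11} = {(32,p11), (33,p11)}
  {33} × {p10, p11} = {(33,p10), (33,p11)}
  {32} × {p10, p11, p12} = {(32,p10), (32,p11), (32,p12)}
  {33} × {p10, p11, p12} = {(33,p10), (33,p11), (33,p12)}
  {32, 33} × {p10, p11} = {(32,p10), (32,p11), (33,p10), (33,p11)}
  {32, 33} × {p10, p11, p12} = {(32,p10), (32,p11), (32,p12), (33,p10), (33,p11), (33,p12)}
These 13 distinct sets form the basis B.
Close under arbitrary unions to get τ_{X×Y}; counting gives |τ_{X×Y}| = 25.


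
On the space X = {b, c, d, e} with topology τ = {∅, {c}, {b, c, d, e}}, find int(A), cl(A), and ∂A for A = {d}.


int(A) = ∅, cl(A) = {b, d, e}, ∂A = {b, d, e}.

Closed sets in (X, τ) are complements of opens:
  closed(X, τ) = {∅, {b, d, e}, {b, c, d, e}}.
int(A) = ⋃ {U ∈ τ : U ⊆ A}. Opens contained in A: ∅.
Taking the union of these: int(A) = ∅.
cl(A) = ⋂ {C closed : A ⊆ C}. Closed sets containing A: {b, d, e}, {b, c, d, e}.
Intersecting these: cl(A) = {b, d, e}.
∂A = cl(A) ∖ int(A) = {b, d, e} ∖ ∅ = {b, d, e}.


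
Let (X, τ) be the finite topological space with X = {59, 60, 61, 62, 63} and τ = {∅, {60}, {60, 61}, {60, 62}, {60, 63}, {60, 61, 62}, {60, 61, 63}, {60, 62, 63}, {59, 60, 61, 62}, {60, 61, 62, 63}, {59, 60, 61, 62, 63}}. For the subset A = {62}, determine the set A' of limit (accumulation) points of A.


A' = {59}

For each x ∈ X, list the open sets U ∈ τ with x ∈ U, then check whether U ∩ (A ∖ {x}) ≠ ∅ for every such U.
  x = 59: opens ∋ x are {59, 60, 61, 62}, {59, 60, 61, 62, 63}; each meets A ∖ {59}, so x IS a limit point.
  x = 60: open {60} ∋ x has {60} ∩ (A ∖ {60}) = ∅, so x is NOT a limit point.
  x = 61: open {60, 61} ∋ x has {60, 61} ∩ (A ∖ {61}) = ∅, so x is NOT a limit point.
  x = 62: open {60, 62} ∋ x has {60, 62} ∩ (A ∖ {62}) = ∅, so x is NOT a limit point.
  x = 63: open {60, 63} ∋ x has {60, 63} ∩ (A ∖ {63}) = ∅, so x is NOT a limit point.
Collecting: A' = {59}.


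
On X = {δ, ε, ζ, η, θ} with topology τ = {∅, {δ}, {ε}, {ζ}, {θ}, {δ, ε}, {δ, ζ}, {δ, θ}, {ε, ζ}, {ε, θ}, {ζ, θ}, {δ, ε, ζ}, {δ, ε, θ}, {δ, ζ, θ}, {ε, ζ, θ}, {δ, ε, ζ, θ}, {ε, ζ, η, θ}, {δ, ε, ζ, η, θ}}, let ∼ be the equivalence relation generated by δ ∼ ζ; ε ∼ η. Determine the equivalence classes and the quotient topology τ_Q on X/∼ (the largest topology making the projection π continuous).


X/∼ = {[δ=ζ], [ε=η], [θ]}; |τ_Q| = 5.

Equivalence classes: [δ=ζ], [ε=η], [θ].
Quotient map π: X → X/∼ sends δ ↦ [δ=ζ], ε ↦ [ε=η], ζ ↦ [δ=ζ], η ↦ [ε=η], θ ↦ [θ].
For each subset V ⊆ X/∼, compute π^{-1}(V) ⊆ X and check whether π^{-1}(V) ∈ τ. V is open in τ_Q iff π^{-1}(V) ∈ τ.
  V = {}: π^{-1}(V) = ∅ ∈ τ ✓.
  V = {[δ=ζ]}: π^{-1}(V) = {δ, ζ} ∈ τ ✓.
  V = {[ε=η]}: π^{-1}(V) = {ε, η} ∉ τ ✗.
  V = {[δ=ζ], [ε=η]}: π^{-1}(V) = {δ, ε, ζ, η} ∉ τ ✗.
  V = {[θ]}: π^{-1}(V) = {θ} ∈ τ ✓.
  V = {[δ=ζ], [θ]}: π^{-1}(V) = {δ, ζ, θ} ∈ τ ✓.
  V = {[ε=η], [θ]}: π^{-1}(V) = {ε, η, θ} ∉ τ ✗.
  V = {[δ=ζ], [ε=η], [θ]}: π^{-1}(V) = {δ, ε, ζ, η, θ} ∈ τ ✓.
Open sets in the quotient: τ_Q = {{}, {[δ=ζ]}, {[θ]}, {[δ=ζ], [θ]}, {[δ=ζ], [ε=η], [θ]}} (5 elements).


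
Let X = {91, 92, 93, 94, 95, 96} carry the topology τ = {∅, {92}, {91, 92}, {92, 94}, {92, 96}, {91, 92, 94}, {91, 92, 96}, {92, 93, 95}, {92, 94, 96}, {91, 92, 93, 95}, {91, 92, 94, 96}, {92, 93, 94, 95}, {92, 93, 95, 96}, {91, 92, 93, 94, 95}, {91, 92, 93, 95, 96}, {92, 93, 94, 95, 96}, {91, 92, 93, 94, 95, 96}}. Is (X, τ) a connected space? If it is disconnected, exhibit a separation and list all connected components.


(X, τ) is connected.

Find clopen sets (U ∈ τ with X ∖ U ∈ τ):
  U = ∅, X ∖ U = {91, 92, 93, 94, 95, 96} — both open, so U is clopen.
  U = {91, 92, 93, 94, 95, 96}, X ∖ U = ∅ — both open, so U is clopen.
Only trivial clopens (∅ and X) exist, so (X, τ) is connected.
Compute connected components by grouping points that agree on all clopens:
  component: {91, 92, 93, 94, 95, 96}


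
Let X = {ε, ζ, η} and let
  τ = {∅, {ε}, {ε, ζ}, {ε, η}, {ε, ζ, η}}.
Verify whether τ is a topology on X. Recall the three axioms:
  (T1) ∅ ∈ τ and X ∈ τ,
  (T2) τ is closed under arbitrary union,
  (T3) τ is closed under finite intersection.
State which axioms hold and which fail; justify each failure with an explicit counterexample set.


τ IS a topology on X.

Axiom (T1): ∅ ∈ τ? Yes; X ∈ τ? Yes.
Axiom (T2/T3): check pairwise unions and intersections of members of τ.
All pairwise intersections and unions checked — each lies in τ. Therefore τ satisfies (T1), (T2), (T3): it IS a topology on X.


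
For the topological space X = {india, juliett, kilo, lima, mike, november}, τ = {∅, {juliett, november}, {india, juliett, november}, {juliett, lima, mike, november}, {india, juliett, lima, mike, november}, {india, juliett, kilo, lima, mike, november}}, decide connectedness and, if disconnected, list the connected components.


(X, τ) is connected.

Find clopen sets (U ∈ τ with X ∖ U ∈ τ):
  U = ∅, X ∖ U = {india, juliett, kilo, lima, mike, november} — both open, so U is clopen.
  U = {india, juliett, kilo, lima, mike, november}, X ∖ U = ∅ — both open, so U is clopen.
Only trivial clopens (∅ and X) exist, so (X, τ) is connected.
Compute connected components by grouping points that agree on all clopens:
  component: {india, juliett, kilo, lima, mike, november}


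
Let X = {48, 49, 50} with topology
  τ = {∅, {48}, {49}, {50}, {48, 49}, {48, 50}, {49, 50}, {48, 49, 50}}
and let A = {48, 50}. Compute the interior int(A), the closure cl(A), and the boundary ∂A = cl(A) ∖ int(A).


int(A) = {48, 50}, cl(A) = {48, 50}, ∂A = ∅.

Closed sets in (X, τ) are complements of opens:
  closed(X, τ) = {∅, {48}, {49}, {50}, {48, 49}, {48, 50}, {49, 50}, {48, 49, 50}}.
int(A) = ⋃ {U ∈ τ : U ⊆ A}. Opens contained in A: ∅, {48}, {50}, {48, 50}.
Taking the union of these: int(A) = {48, 50}.
cl(A) = ⋂ {C closed : A ⊆ C}. Closed sets containing A: {48, 50}, {48, 49, 50}.
Intersecting these: cl(A) = {48, 50}.
∂A = cl(A) ∖ int(A) = {48, 50} ∖ {48, 50} = ∅.


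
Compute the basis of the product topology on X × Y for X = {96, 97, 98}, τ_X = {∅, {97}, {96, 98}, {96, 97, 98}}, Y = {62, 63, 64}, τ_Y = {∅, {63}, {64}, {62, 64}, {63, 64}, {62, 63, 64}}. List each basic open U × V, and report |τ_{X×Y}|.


Basis B = {∅ × ∅, {97} × {63}, {97} × {64}, {96, 98} × {63}, {96, 98} × {64}, {97} × {62, 64}, {97} × {63, 64}, {96, 97, 98} × {63}, {96, 97, 98} × {64}, {97} × {62, 63, 64}, {96, 98} × {62, 64}, {96, 98} × {63, 64}, {96, 98} × {62, 63, 64}, {96, 97, 98} × {62, 64}, {96, 97, 98} × {63, 64}, {96, 97, 98} × {62, 63, 64}}; |τ_{X×Y}| = 36.

Enumerate products U × V with U ∈ τ_X, V ∈ τ_Y (deduplicated):
  ∅ × ∅ = {} (∅)
  {97} × {63} = {(97,63)}
  {97} × {64} = {(97,64)}
  {96, 98} × {63} = {(96,63), (98,63)}
  {96, 98} × {64} = {(96,64), (98,64)}
  {97} × {62, 64} = {(97,62), (97,64)}
  {97} × {63, 64} = {(97,63), (97,64)}
  {96, 97, 98} × {63} = {(96,63), (97,63), (98,63)}
  {96, 97, 98} × {64} = {(96,64), (97,64), (98,64)}
  {97} × {62, 63, 64} = {(97,62), (97,63), (97,64)}
  {96, 98} × {62, 64} = {(96,62), (96,64), (98,62), (98,64)}
  {96, 98} × {63, 64} = {(96,63), (96,64), (98,63), (98,64)}
  {96, 98} × {62, 63, 64} = {(96,62), (96,63), (96,64), (98,62), (98,63), (98,64)}
  {96, 97, 98} × {62, 64} = {(96,62), (96,64), (97,62), (97,64), (98,62), (98,64)}
  {96, 97, 98} × {63, 64} = {(96,63), (96,64), (97,63), (97,64), (98,63), (98,64)}
  {96, 97, 98} × {62, 63, 64} = {(96,62), (96,63), (96,64), (97,62), (97,63), (97,64), (98,62), (98,63), (98,64)}
These 16 distinct sets form the basis B.
Close under arbitrary unions to get τ_{X×Y}; counting gives |τ_{X×Y}| = 36.


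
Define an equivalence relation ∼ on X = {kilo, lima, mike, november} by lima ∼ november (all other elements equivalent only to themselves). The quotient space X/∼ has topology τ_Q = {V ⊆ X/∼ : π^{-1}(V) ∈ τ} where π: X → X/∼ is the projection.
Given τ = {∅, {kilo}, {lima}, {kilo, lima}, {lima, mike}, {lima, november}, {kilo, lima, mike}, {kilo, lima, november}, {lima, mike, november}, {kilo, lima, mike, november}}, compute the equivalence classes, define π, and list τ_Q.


X/∼ = {[kilo], [lima=november], [mike]}; |τ_Q| = 6.

Equivalence classes: [kilo], [lima=november], [mike].
Quotient map π: X → X/∼ sends kilo ↦ [kilo], lima ↦ [lima=november], mike ↦ [mike], november ↦ [lima=november].
For each subset V ⊆ X/∼, compute π^{-1}(V) ⊆ X and check whether π^{-1}(V) ∈ τ. V is open in τ_Q iff π^{-1}(V) ∈ τ.
  V = {}: π^{-1}(V) = ∅ ∈ τ ✓.
  V = {[kilo]}: π^{-1}(V) = {kilo} ∈ τ ✓.
  V = {[lima=november]}: π^{-1}(V) = {lima, november} ∈ τ ✓.
  V = {[kilo], [lima=november]}: π^{-1}(V) = {kilo, lima, november} ∈ τ ✓.
  V = {[mike]}: π^{-1}(V) = {mike} ∉ τ ✗.
  V = {[kilo], [mike]}: π^{-1}(V) = {kilo, mike} ∉ τ ✗.
  V = {[lima=november], [mike]}: π^{-1}(V) = {lima, mike, november} ∈ τ ✓.
  V = {[kilo], [lima=november], [mike]}: π^{-1}(V) = {kilo, lima, mike, november} ∈ τ ✓.
Open sets in the quotient: τ_Q = {{}, {[kilo]}, {[lima=november]}, {[kilo], [lima=november]}, {[lima=november], [mike]}, {[kilo], [lima=november], [mike]}} (6 elements).


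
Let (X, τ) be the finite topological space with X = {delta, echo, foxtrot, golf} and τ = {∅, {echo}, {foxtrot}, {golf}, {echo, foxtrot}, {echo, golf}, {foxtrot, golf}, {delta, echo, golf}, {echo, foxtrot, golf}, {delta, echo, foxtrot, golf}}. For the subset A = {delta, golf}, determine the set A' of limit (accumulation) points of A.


A' = {delta}

For each x ∈ X, list the open sets U ∈ τ with x ∈ U, then check whether U ∩ (A ∖ {x}) ≠ ∅ for every such U.
  x = delta: opens ∋ x are {delta, echo, golf}, {delta, echo, foxtrot, golf}; each meets A ∖ {delta}, so x IS a limit point.
  x = echo: open {echo} ∋ x has {echo} ∩ (A ∖ {echo}) = ∅, so x is NOT a limit point.
  x = foxtrot: open {foxtrot} ∋ x has {foxtrot} ∩ (A ∖ {foxtrot}) = ∅, so x is NOT a limit point.
  x = golf: open {golf} ∋ x has {golf} ∩ (A ∖ {golf}) = ∅, so x is NOT a limit point.
Collecting: A' = {delta}.


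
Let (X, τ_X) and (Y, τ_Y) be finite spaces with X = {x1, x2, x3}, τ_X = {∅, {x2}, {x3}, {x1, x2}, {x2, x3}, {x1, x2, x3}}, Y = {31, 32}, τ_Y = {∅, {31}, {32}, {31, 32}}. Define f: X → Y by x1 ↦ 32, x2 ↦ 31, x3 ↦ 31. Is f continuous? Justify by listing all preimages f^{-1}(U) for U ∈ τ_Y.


f is NOT continuous.

Compute f^{-1}(U) for each U ∈ τ_Y:
  U = ∅: f^{-1}(U) = ∅ ∈ τ_X ✓.
  U = {31}: f^{-1}(U) = {x2, x3} ∈ τ_X ✓.
  U = {32}: f^{-1}(U) = {x1} ∉ τ_X ✗.
  U = {31, 32}: f^{-1}(U) = {x1, x2, x3} ∈ τ_X ✓.
Found U = {32} with f^{-1}(U) = {x1} not in τ_X. Therefore f is NOT continuous.


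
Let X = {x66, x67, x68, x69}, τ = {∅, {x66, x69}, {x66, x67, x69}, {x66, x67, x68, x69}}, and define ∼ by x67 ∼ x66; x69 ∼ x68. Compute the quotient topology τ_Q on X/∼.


X/∼ = {[x66=x67], [x68=x69]}; |τ_Q| = 2.

Equivalence classes: [x66=x67], [x68=x69].
Quotient map π: X → X/∼ sends x66 ↦ [x66=x67], x67 ↦ [x66=x67], x68 ↦ [x68=x69], x69 ↦ [x68=x69].
For each subset V ⊆ X/∼, compute π^{-1}(V) ⊆ X and check whether π^{-1}(V) ∈ τ. V is open in τ_Q iff π^{-1}(V) ∈ τ.
  V = {}: π^{-1}(V) = ∅ ∈ τ ✓.
  V = {[x66=x67]}: π^{-1}(V) = {x66, x67} ∉ τ ✗.
  V = {[x68=x69]}: π^{-1}(V) = {x68, x69} ∉ τ ✗.
  V = {[x66=x67], [x68=x69]}: π^{-1}(V) = {x66, x67, x68, x69} ∈ τ ✓.
Open sets in the quotient: τ_Q = {{}, {[x66=x67], [x68=x69]}} (2 elements).


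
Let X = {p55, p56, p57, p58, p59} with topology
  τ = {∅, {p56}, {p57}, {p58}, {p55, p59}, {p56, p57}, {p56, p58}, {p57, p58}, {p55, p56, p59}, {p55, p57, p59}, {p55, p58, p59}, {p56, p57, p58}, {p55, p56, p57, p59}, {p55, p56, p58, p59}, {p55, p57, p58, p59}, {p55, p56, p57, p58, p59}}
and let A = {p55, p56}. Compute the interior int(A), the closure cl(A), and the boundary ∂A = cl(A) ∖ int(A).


int(A) = {p56}, cl(A) = {p55, p56, p59}, ∂A = {p55, p59}.

Closed sets in (X, τ) are complements of opens:
  closed(X, τ) = {∅, {p56}, {p57}, {p58}, {p55, p59}, {p56, p57}, {p56, p58}, {p57, p58}, {p55, p56, p59}, {p55, p57, p59}, {p55, p58, p59}, {p56, p57, p58}, {p55, p56, p57, p59}, {p55, p56, p58, p59}, {p55, p57, p58, p59}, {p55, p56, p57, p58, p59}}.
int(A) = ⋃ {U ∈ τ : U ⊆ A}. Opens contained in A: ∅, {p56}.
Taking the union of these: int(A) = {p56}.
cl(A) = ⋂ {C closed : A ⊆ C}. Closed sets containing A: {p55, p56, p59}, {p55, p56, p57, p59}, {p55, p56, p58, p59}, {p55, p56, p57, p58, p59}.
Intersecting these: cl(A) = {p55, p56, p59}.
∂A = cl(A) ∖ int(A) = {p55, p56, p59} ∖ {p56} = {p55, p59}.


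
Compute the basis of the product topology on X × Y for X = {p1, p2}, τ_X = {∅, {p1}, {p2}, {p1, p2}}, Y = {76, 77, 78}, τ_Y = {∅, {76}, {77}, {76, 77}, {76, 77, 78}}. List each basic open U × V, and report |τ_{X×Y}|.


Basis B = {∅ × ∅, {p1} × {76}, {p1} × {77}, {p2} × {76}, {p2} × {77}, {p1} × {76, 77}, {p1, p2} × {76}, {p1, p2} × {77}, {p2} × {76, 77}, {p1} × {76, 77, 78}, {p2} × {76, 77, 78}, {p1, p2} × {76, 77}, {p1, p2} × {76, 77, 78}}; |τ_{X×Y}| = 25.

Enumerate products U × V with U ∈ τ_X, V ∈ τ_Y (deduplicated):
  ∅ × ∅ = {} (∅)
  {p1} × {76} = {(p1,76)}
  {p1} × {77} = {(p1,77)}
  {p2} × {76} = {(p2,76)}
  {p2} × {77} = {(p2,77)}
  {p1} × {76, 77} = {(p1,76), (p1,77)}
  {p1, p2} × {76} = {(p1,76), (p2,76)}
  {p1, p2} × {77} = {(p1,77), (p2,77)}
  {p2} × {76, 77} = {(p2,76), (p2,77)}
  {p1} × {76, 77, 78} = {(p1,76), (p1,77), (p1,78)}
  {p2} × {76, 77, 78} = {(p2,76), (p2,77), (p2,78)}
  {p1, p2} × {76, 77} = {(p1,76), (p1,77), (p2,76), (p2,77)}
  {p1, p2} × {76, 77, 78} = {(p1,76), (p1,77), (p1,78), (p2,76), (p2,77), (p2,78)}
These 13 distinct sets form the basis B.
Close under arbitrary unions to get τ_{X×Y}; counting gives |τ_{X×Y}| = 25.


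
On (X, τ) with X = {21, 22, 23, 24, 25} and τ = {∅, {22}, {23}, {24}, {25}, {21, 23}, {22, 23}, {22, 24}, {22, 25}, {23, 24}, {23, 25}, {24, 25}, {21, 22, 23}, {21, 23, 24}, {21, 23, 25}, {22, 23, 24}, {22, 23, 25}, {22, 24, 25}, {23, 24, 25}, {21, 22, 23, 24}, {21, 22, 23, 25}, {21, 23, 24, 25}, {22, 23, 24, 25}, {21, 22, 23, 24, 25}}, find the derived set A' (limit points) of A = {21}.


A' = ∅

For each x ∈ X, list the open sets U ∈ τ with x ∈ U, then check whether U ∩ (A ∖ {x}) ≠ ∅ for every such U.
  x = 21: open {21, 23} ∋ x has {21, 23} ∩ (A ∖ {21}) = ∅, so x is NOT a limit point.
  x = 22: open {22} ∋ x has {22} ∩ (A ∖ {22}) = ∅, so x is NOT a limit point.
  x = 23: open {23} ∋ x has {23} ∩ (A ∖ {23}) = ∅, so x is NOT a limit point.
  x = 24: open {24} ∋ x has {24} ∩ (A ∖ {24}) = ∅, so x is NOT a limit point.
  x = 25: open {25} ∋ x has {25} ∩ (A ∖ {25}) = ∅, so x is NOT a limit point.
Collecting: A' = ∅.


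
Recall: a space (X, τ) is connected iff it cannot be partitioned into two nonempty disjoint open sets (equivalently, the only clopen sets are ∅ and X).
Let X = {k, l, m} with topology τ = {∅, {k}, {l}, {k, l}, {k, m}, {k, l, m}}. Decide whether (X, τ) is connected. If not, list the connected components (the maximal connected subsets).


(X, τ) is disconnected; components = [{l}, {k, m}].

Find clopen sets (U ∈ τ with X ∖ U ∈ τ):
  U = ∅, X ∖ U = {k, l, m} — both open, so U is clopen.
  U = {l}, X ∖ U = {k, m} — both open, so U is clopen.
  U = {k, m}, X ∖ U = {l} — both open, so U is clopen.
  U = {k, l, m}, X ∖ U = ∅ — both open, so U is clopen.
Nontrivial clopen(s) exist: e.g. {l}. So (X, τ) is disconnected.
Compute connected components by grouping points that agree on all clopens:
  component: {l}
  component: {k, m}


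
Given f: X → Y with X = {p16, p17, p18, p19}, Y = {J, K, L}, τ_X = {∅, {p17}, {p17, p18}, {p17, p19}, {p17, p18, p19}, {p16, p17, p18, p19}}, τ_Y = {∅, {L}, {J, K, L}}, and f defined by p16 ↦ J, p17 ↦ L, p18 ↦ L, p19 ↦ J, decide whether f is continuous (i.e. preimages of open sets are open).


f IS continuous.

Compute f^{-1}(U) for each U ∈ τ_Y:
  U = ∅: f^{-1}(U) = ∅ ∈ τ_X ✓.
  U = {L}: f^{-1}(U) = {p17, p18} ∈ τ_X ✓.
  U = {J, K, L}: f^{-1}(U) = {p16, p17, p18, p19} ∈ τ_X ✓.
Every preimage lies in τ_X, so f IS continuous.


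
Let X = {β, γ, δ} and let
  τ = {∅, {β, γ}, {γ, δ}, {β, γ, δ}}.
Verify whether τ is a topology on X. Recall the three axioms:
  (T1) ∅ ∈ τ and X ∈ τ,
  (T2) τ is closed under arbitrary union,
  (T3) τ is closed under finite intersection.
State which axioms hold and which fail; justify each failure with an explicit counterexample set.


τ is NOT a topology on X.

Axiom (T1): ∅ ∈ τ? Yes; X ∈ τ? Yes.
Axiom (T2/T3): check pairwise unions and intersections of members of τ.
Counterexample for (T3): {β, γ} ∩ {γ, δ} = {γ} ∉ τ. Therefore τ is NOT a topology.


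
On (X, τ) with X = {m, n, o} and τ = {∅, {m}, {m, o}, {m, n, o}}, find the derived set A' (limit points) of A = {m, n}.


A' = {n, o}

For each x ∈ X, list the open sets U ∈ τ with x ∈ U, then check whether U ∩ (A ∖ {x}) ≠ ∅ for every such U.
  x = m: open {m} ∋ x has {m} ∩ (A ∖ {m}) = ∅, so x is NOT a limit point.
  x = n: opens ∋ x are {m, n, o}; each meets A ∖ {n}, so x IS a limit point.
  x = o: opens ∋ x are {m, o}, {m, n, o}; each meets A ∖ {o}, so x IS a limit point.
Collecting: A' = {n, o}.


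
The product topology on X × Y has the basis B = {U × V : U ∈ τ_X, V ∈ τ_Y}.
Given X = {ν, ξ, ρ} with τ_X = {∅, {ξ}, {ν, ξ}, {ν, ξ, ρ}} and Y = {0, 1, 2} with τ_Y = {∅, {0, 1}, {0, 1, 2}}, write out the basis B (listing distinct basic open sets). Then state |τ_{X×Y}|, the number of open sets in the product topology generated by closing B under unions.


Basis B = {∅ × ∅, {ξ} × {0, 1}, {ξ} × {0, 1, 2}, {ν, ξ} × {0, 1}, {ν, ξ} × {0, 1, 2}, {ν, ξ, ρ} × {0, 1}, {ν, ξ, ρ} × {0, 1, 2}}; |τ_{X×Y}| = 10.

Enumerate products U × V with U ∈ τ_X, V ∈ τ_Y (deduplicated):
  ∅ × ∅ = {} (∅)
  {ξ} × {0, 1} = {(ξ,0), (ξ,1)}
  {ξ} × {0, 1, 2} = {(ξ,0), (ξ,1), (ξ,2)}
  {ν, ξ} × {0, 1} = {(ν,0), (ν,1), (ξ,0), (ξ,1)}
  {ν, ξ} × {0, 1, 2} = {(ν,0), (ν,1), (ν,2), (ξ,0), (ξ,1), (ξ,2)}
  {ν, ξ, ρ} × {0, 1} = {(ν,0), (ν,1), (ξ,0), (ξ,1), (ρ,0), (ρ,1)}
  {ν, ξ, ρ} × {0, 1, 2} = {(ν,0), (ν,1), (ν,2), (ξ,0), (ξ,1), (ξ,2), (ρ,0), (ρ,1), (ρ,2)}
These 7 distinct sets form the basis B.
Close under arbitrary unions to get τ_{X×Y}; counting gives |τ_{X×Y}| = 10.


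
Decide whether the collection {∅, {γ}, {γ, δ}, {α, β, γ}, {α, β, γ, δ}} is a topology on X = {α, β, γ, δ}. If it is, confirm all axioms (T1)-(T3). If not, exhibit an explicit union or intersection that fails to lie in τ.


τ IS a topology on X.

Axiom (T1): ∅ ∈ τ? Yes; X ∈ τ? Yes.
Axiom (T2/T3): check pairwise unions and intersections of members of τ.
All pairwise intersections and unions checked — each lies in τ. Therefore τ satisfies (T1), (T2), (T3): it IS a topology on X.


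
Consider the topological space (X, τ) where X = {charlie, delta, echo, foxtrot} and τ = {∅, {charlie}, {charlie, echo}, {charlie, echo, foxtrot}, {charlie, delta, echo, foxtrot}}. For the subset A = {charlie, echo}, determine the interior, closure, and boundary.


int(A) = {charlie, echo}, cl(A) = {charlie, delta, echo, foxtrot}, ∂A = {delta, foxtrot}.

Closed sets in (X, τ) are complements of opens:
  closed(X, τ) = {∅, {delta}, {delta, foxtrot}, {delta, echo, foxtrot}, {charlie, delta, echo, foxtrot}}.
int(A) = ⋃ {U ∈ τ : U ⊆ A}. Opens contained in A: ∅, {charlie}, {charlie, echo}.
Taking the union of these: int(A) = {charlie, echo}.
cl(A) = ⋂ {C closed : A ⊆ C}. Closed sets containing A: {charlie, delta, echo, foxtrot}.
Intersecting these: cl(A) = {charlie, delta, echo, foxtrot}.
∂A = cl(A) ∖ int(A) = {charlie, delta, echo, foxtrot} ∖ {charlie, echo} = {delta, foxtrot}.


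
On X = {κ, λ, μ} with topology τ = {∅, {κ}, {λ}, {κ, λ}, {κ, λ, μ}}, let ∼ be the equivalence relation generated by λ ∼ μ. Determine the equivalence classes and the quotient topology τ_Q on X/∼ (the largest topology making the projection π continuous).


X/∼ = {[κ], [λ=μ]}; |τ_Q| = 3.

Equivalence classes: [κ], [λ=μ].
Quotient map π: X → X/∼ sends κ ↦ [κ], λ ↦ [λ=μ], μ ↦ [λ=μ].
For each subset V ⊆ X/∼, compute π^{-1}(V) ⊆ X and check whether π^{-1}(V) ∈ τ. V is open in τ_Q iff π^{-1}(V) ∈ τ.
  V = {}: π^{-1}(V) = ∅ ∈ τ ✓.
  V = {[κ]}: π^{-1}(V) = {κ} ∈ τ ✓.
  V = {[λ=μ]}: π^{-1}(V) = {λ, μ} ∉ τ ✗.
  V = {[κ], [λ=μ]}: π^{-1}(V) = {κ, λ, μ} ∈ τ ✓.
Open sets in the quotient: τ_Q = {{}, {[κ]}, {[κ], [λ=μ]}} (3 elements).


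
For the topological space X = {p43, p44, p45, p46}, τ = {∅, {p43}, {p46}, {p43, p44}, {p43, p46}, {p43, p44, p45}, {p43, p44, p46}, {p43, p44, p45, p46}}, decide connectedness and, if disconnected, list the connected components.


(X, τ) is disconnected; components = [{p46}, {p43, p44, p45}].

Find clopen sets (U ∈ τ with X ∖ U ∈ τ):
  U = ∅, X ∖ U = {p43, p44, p45, p46} — both open, so U is clopen.
  U = {p46}, X ∖ U = {p43, p44, p45} — both open, so U is clopen.
  U = {p43, p44, p45}, X ∖ U = {p46} — both open, so U is clopen.
  U = {p43, p44, p45, p46}, X ∖ U = ∅ — both open, so U is clopen.
Nontrivial clopen(s) exist: e.g. {p43, p44, p45}. So (X, τ) is disconnected.
Compute connected components by grouping points that agree on all clopens:
  component: {p46}
  component: {p43, p44, p45}


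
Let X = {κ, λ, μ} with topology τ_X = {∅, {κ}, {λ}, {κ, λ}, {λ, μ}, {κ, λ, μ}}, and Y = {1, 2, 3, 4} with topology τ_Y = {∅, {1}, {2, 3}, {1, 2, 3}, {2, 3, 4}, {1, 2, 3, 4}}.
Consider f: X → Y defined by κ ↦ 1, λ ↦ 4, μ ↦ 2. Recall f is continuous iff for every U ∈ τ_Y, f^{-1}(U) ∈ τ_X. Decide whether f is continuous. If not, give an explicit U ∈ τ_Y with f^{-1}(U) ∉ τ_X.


f is NOT continuous.

Compute f^{-1}(U) for each U ∈ τ_Y:
  U = ∅: f^{-1}(U) = ∅ ∈ τ_X ✓.
  U = {1}: f^{-1}(U) = {κ} ∈ τ_X ✓.
  U = {2, 3}: f^{-1}(U) = {μ} ∉ τ_X ✗.
  U = {1, 2, 3}: f^{-1}(U) = {κ, μ} ∉ τ_X ✗.
  U = {2, 3, 4}: f^{-1}(U) = {λ, μ} ∈ τ_X ✓.
  U = {1, 2, 3, 4}: f^{-1}(U) = {κ, λ, μ} ∈ τ_X ✓.
Found U = {2, 3} with f^{-1}(U) = {μ} not in τ_X. Therefore f is NOT continuous.


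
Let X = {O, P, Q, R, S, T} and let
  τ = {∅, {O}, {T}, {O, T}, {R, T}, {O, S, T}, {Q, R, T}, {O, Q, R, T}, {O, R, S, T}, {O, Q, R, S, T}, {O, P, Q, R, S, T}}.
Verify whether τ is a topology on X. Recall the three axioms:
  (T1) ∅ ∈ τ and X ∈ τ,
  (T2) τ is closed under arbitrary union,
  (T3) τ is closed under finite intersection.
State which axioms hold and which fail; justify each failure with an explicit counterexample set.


τ is NOT a topology on X.

Axiom (T1): ∅ ∈ τ? Yes; X ∈ τ? Yes.
Axiom (T2/T3): check pairwise unions and intersections of members of τ.
Counterexample for (T2): {O} ∪ {R, T} = {O, R, T} ∉ τ. Therefore τ is NOT a topology.


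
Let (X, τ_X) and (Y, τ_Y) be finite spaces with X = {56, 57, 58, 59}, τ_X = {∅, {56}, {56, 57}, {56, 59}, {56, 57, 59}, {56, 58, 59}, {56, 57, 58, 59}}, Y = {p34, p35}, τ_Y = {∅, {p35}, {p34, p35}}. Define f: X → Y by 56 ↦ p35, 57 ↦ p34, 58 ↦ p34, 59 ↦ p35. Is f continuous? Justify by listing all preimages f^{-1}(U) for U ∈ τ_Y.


f IS continuous.

Compute f^{-1}(U) for each U ∈ τ_Y:
  U = ∅: f^{-1}(U) = ∅ ∈ τ_X ✓.
  U = {p35}: f^{-1}(U) = {56, 59} ∈ τ_X ✓.
  U = {p34, p35}: f^{-1}(U) = {56, 57, 58, 59} ∈ τ_X ✓.
Every preimage lies in τ_X, so f IS continuous.


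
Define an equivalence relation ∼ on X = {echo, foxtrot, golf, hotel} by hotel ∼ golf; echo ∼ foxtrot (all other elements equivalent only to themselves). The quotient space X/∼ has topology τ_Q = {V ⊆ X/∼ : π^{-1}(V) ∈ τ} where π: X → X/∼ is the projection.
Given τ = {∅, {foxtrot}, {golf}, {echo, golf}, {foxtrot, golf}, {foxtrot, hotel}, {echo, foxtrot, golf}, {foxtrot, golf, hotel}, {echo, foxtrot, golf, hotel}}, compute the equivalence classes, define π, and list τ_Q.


X/∼ = {[echo=foxtrot], [golf=hotel]}; |τ_Q| = 2.

Equivalence classes: [echo=foxtrot], [golf=hotel].
Quotient map π: X → X/∼ sends echo ↦ [echo=foxtrot], foxtrot ↦ [echo=foxtrot], golf ↦ [golf=hotel], hotel ↦ [golf=hotel].
For each subset V ⊆ X/∼, compute π^{-1}(V) ⊆ X and check whether π^{-1}(V) ∈ τ. V is open in τ_Q iff π^{-1}(V) ∈ τ.
  V = {}: π^{-1}(V) = ∅ ∈ τ ✓.
  V = {[echo=foxtrot]}: π^{-1}(V) = {echo, foxtrot} ∉ τ ✗.
  V = {[golf=hotel]}: π^{-1}(V) = {golf, hotel} ∉ τ ✗.
  V = {[echo=foxtrot], [golf=hotel]}: π^{-1}(V) = {echo, foxtrot, golf, hotel} ∈ τ ✓.
Open sets in the quotient: τ_Q = {{}, {[echo=foxtrot], [golf=hotel]}} (2 elements).


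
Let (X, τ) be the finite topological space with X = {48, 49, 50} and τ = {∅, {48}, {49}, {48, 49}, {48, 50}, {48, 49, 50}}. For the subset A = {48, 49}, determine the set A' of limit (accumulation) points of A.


A' = {50}

For each x ∈ X, list the open sets U ∈ τ with x ∈ U, then check whether U ∩ (A ∖ {x}) ≠ ∅ for every such U.
  x = 48: open {48} ∋ x has {48} ∩ (A ∖ {48}) = ∅, so x is NOT a limit point.
  x = 49: open {49} ∋ x has {49} ∩ (A ∖ {49}) = ∅, so x is NOT a limit point.
  x = 50: opens ∋ x are {48, 50}, {48, 49, 50}; each meets A ∖ {50}, so x IS a limit point.
Collecting: A' = {50}.


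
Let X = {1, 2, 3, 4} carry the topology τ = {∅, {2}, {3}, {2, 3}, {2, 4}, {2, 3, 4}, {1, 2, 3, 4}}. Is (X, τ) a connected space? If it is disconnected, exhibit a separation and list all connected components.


(X, τ) is connected.

Find clopen sets (U ∈ τ with X ∖ U ∈ τ):
  U = ∅, X ∖ U = {1, 2, 3, 4} — both open, so U is clopen.
  U = {1, 2, 3, 4}, X ∖ U = ∅ — both open, so U is clopen.
Only trivial clopens (∅ and X) exist, so (X, τ) is connected.
Compute connected components by grouping points that agree on all clopens:
  component: {1, 2, 3, 4}


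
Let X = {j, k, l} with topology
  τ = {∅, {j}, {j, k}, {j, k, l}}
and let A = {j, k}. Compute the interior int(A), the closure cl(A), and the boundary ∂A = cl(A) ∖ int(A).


int(A) = {j, k}, cl(A) = {j, k, l}, ∂A = {l}.

Closed sets in (X, τ) are complements of opens:
  closed(X, τ) = {∅, {l}, {k, l}, {j, k, l}}.
int(A) = ⋃ {U ∈ τ : U ⊆ A}. Opens contained in A: ∅, {j}, {j, k}.
Taking the union of these: int(A) = {j, k}.
cl(A) = ⋂ {C closed : A ⊆ C}. Closed sets containing A: {j, k, l}.
Intersecting these: cl(A) = {j, k, l}.
∂A = cl(A) ∖ int(A) = {j, k, l} ∖ {j, k} = {l}.


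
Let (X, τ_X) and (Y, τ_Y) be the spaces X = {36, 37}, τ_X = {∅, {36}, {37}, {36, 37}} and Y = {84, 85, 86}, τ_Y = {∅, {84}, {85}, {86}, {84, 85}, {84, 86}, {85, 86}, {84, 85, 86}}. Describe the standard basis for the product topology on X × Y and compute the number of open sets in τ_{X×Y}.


Basis B = {∅ × ∅, {36} × {84}, {36} × {85}, {36} × {86}, {37} × {84}, {37} × {85}, {37} × {86}, {36} × {84, 85}, {36} × {84, 86}, {36, 37} × {84}, {36} × {85, 86}, {36, 37} × {85}, {36, 37} × {86}, {37} × {84, 85}, {37} × {84, 86}, {37} × {85, 86}, {36} × {84, 85, 86}, {37} × {84, 85, 86}, {36, 37} × {84, 85}, {36, 37} × {84, 86}, {36, 37} × {85, 86}, {36, 37} × {84, 85, 86}}; |τ_{X×Y}| = 64.

Enumerate products U × V with U ∈ τ_X, V ∈ τ_Y (deduplicated):
  ∅ × ∅ = {} (∅)
  {36} × {84} = {(36,84)}
  {36} × {85} = {(36,85)}
  {36} × {86} = {(36,86)}
  {37} × {84} = {(37,84)}
  {37} × {85} = {(37,85)}
  {37} × {86} = {(37,86)}
  {36} × {84, 85} = {(36,84), (36,85)}
  {36} × {84, 86} = {(36,84), (36,86)}
  {36, 37} × {84} = {(36,84), (37,84)}
  {36} × {85, 86} = {(36,85), (36,86)}
  {36, 37} × {85} = {(36,85), (37,85)}
  {36, 37} × {86} = {(36,86), (37,86)}
  {37} × {84, 85} = {(37,84), (37,85)}
  {37} × {84, 86} = {(37,84), (37,86)}
  {37} × {85, 86} = {(37,85), (37,86)}
  {36} × {84, 85, 86} = {(36,84), (36,85), (36,86)}
  {37} × {84, 85, 86} = {(37,84), (37,85), (37,86)}
  {36, 37} × {84, 85} = {(36,84), (36,85), (37,84), (37,85)}
  {36, 37} × {84, 86} = {(36,84), (36,86), (37,84), (37,86)}
  {36, 37} × {85, 86} = {(36,85), (36,86), (37,85), (37,86)}
  {36, 37} × {84, 85, 86} = {(36,84), (36,85), (36,86), (37,84), (37,85), (37,86)}
These 22 distinct sets form the basis B.
Close under arbitrary unions to get τ_{X×Y}; counting gives |τ_{X×Y}| = 64.


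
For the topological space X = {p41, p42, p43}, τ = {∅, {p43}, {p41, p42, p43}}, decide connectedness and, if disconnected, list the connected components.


(X, τ) is connected.

Find clopen sets (U ∈ τ with X ∖ U ∈ τ):
  U = ∅, X ∖ U = {p41, p42, p43} — both open, so U is clopen.
  U = {p41, p42, p43}, X ∖ U = ∅ — both open, so U is clopen.
Only trivial clopens (∅ and X) exist, so (X, τ) is connected.
Compute connected components by grouping points that agree on all clopens:
  component: {p41, p42, p43}


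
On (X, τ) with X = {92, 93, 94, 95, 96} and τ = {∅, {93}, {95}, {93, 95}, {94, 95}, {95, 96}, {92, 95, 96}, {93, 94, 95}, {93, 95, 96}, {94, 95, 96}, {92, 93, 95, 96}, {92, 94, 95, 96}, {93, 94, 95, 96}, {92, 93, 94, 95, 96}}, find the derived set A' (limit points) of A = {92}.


A' = ∅

For each x ∈ X, list the open sets U ∈ τ with x ∈ U, then check whether U ∩ (A ∖ {x}) ≠ ∅ for every such U.
  x = 92: open {92, 95, 96} ∋ x has {92, 95, 96} ∩ (A ∖ {92}) = ∅, so x is NOT a limit point.
  x = 93: open {93} ∋ x has {93} ∩ (A ∖ {93}) = ∅, so x is NOT a limit point.
  x = 94: open {94, 95} ∋ x has {94, 95} ∩ (A ∖ {94}) = ∅, so x is NOT a limit point.
  x = 95: open {95} ∋ x has {95} ∩ (A ∖ {95}) = ∅, so x is NOT a limit point.
  x = 96: open {95, 96} ∋ x has {95, 96} ∩ (A ∖ {96}) = ∅, so x is NOT a limit point.
Collecting: A' = ∅.


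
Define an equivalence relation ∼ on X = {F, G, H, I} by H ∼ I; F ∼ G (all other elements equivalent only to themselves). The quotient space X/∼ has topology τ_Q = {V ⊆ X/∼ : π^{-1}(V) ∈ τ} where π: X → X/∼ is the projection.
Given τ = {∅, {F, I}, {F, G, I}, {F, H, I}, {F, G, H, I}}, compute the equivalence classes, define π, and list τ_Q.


X/∼ = {[F=G], [H=I]}; |τ_Q| = 2.

Equivalence classes: [F=G], [H=I].
Quotient map π: X → X/∼ sends F ↦ [F=G], G ↦ [F=G], H ↦ [H=I], I ↦ [H=I].
For each subset V ⊆ X/∼, compute π^{-1}(V) ⊆ X and check whether π^{-1}(V) ∈ τ. V is open in τ_Q iff π^{-1}(V) ∈ τ.
  V = {}: π^{-1}(V) = ∅ ∈ τ ✓.
  V = {[F=G]}: π^{-1}(V) = {F, G} ∉ τ ✗.
  V = {[H=I]}: π^{-1}(V) = {H, I} ∉ τ ✗.
  V = {[F=G], [H=I]}: π^{-1}(V) = {F, G, H, I} ∈ τ ✓.
Open sets in the quotient: τ_Q = {{}, {[F=G], [H=I]}} (2 elements).


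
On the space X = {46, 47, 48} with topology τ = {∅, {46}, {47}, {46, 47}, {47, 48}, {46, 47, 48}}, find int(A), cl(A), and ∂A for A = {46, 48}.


int(A) = {46}, cl(A) = {46, 48}, ∂A = {48}.

Closed sets in (X, τ) are complements of opens:
  closed(X, τ) = {∅, {46}, {48}, {46, 48}, {47, 48}, {46, 47, 48}}.
int(A) = ⋃ {U ∈ τ : U ⊆ A}. Opens contained in A: ∅, {46}.
Taking the union of these: int(A) = {46}.
cl(A) = ⋂ {C closed : A ⊆ C}. Closed sets containing A: {46, 48}, {46, 47, 48}.
Intersecting these: cl(A) = {46, 48}.
∂A = cl(A) ∖ int(A) = {46, 48} ∖ {46} = {48}.


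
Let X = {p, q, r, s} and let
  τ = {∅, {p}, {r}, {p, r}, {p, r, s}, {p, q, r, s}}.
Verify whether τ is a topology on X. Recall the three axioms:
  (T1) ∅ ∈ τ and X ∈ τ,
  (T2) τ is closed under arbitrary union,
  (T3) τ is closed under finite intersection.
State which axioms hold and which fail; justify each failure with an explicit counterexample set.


τ IS a topology on X.

Axiom (T1): ∅ ∈ τ? Yes; X ∈ τ? Yes.
Axiom (T2/T3): check pairwise unions and intersections of members of τ.
All pairwise intersections and unions checked — each lies in τ. Therefore τ satisfies (T1), (T2), (T3): it IS a topology on X.


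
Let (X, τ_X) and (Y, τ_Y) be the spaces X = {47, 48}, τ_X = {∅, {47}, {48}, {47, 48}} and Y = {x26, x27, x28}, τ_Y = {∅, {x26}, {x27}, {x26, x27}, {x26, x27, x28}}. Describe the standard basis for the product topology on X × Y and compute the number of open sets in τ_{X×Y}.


Basis B = {∅ × ∅, {47} × {x26}, {47} × {x27}, {48} × {x26}, {48} × {x27}, {47} × {x26, x27}, {47, 48} × {x26}, {47, 48} × {x27}, {48} × {x26, x27}, {47} × {x26, x27, x28}, {48} × {x26, x27, x28}, {47, 48} × {x26, x27}, {47, 48} × {x26, x27, x28}}; |τ_{X×Y}| = 25.

Enumerate products U × V with U ∈ τ_X, V ∈ τ_Y (deduplicated):
  ∅ × ∅ = {} (∅)
  {47} × {x26} = {(47,x26)}
  {47} × {x27} = {(47,x27)}
  {48} × {x26} = {(48,x26)}
  {48} × {x27} = {(48,x27)}
  {47} × {x26, x27} = {(47,x26), (47,x27)}
  {47, 48} × {x26} = {(47,x26), (48,x26)}
  {47, 48} × {x27} = {(47,x27), (48,x27)}
  {48} × {x26, x27} = {(48,x26), (48,x27)}
  {47} × {x26, x27, x28} = {(47,x26), (47,x27), (47,x28)}
  {48} × {x26, x27, x28} = {(48,x26), (48,x27), (48,x28)}
  {47, 48} × {x26, x27} = {(47,x26), (47,x27), (48,x26), (48,x27)}
  {47, 48} × {x26, x27, x28} = {(47,x26), (47,x27), (47,x28), (48,x26), (48,x27), (48,x28)}
These 13 distinct sets form the basis B.
Close under arbitrary unions to get τ_{X×Y}; counting gives |τ_{X×Y}| = 25.
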